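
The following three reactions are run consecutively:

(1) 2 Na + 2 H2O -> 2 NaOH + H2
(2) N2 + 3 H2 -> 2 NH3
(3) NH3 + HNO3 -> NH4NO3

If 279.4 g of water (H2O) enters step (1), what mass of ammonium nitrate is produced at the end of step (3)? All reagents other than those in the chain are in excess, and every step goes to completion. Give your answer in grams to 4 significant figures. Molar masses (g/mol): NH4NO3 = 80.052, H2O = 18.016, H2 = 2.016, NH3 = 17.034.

n(H2O) = 279.4 / 18.016 = 15.508 mol.
Reaction (1): H2O→H2 ratio 2:1 ⇒ n(H2) = 7.7542 mol.
Reaction (2): H2→NH3 ratio 3:2 ⇒ n(NH3) = 5.1695 mol.
Reaction (3): NH3→NH4NO3 ratio 1:1 ⇒ n(NH4NO3) = 5.1695 mol.
Mass of NH4NO3 = 5.1695 × 80.052 = 413.83 g.

413.8 g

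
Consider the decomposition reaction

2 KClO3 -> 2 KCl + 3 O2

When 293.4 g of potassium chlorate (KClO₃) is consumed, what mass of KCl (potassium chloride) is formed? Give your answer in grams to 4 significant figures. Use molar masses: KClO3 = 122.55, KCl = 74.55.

178.5 g

n(KClO3) = 293.40 g / 122.55 g/mol = 2.3941 mol.
From the equation the KClO3:KCl mole ratio is 2:2, so n(KCl) = 2.3941 × 2/2 = 2.3941 mol.
Mass of KCl = 2.3941 mol × 74.55 g/mol = 178.48 g.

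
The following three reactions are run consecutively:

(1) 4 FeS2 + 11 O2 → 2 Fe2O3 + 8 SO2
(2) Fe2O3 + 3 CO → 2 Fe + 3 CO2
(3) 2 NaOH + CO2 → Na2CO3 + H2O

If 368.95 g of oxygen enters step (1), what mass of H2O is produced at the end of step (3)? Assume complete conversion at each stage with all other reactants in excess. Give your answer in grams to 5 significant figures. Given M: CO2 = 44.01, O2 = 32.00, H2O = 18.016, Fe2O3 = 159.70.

113.30 g

n(O2) = 368.95 / 32.00 = 11.5297 mol.
Reaction (1): O2→Fe2O3 ratio 11:2 ⇒ n(Fe2O3) = 2.09631 mol.
Reaction (2): Fe2O3→CO2 ratio 1:3 ⇒ n(CO2) = 6.28892 mol.
Reaction (3): CO2→H2O ratio 1:1 ⇒ n(H2O) = 6.28892 mol.
Mass of H2O = 6.28892 × 18.016 = 113.301 g.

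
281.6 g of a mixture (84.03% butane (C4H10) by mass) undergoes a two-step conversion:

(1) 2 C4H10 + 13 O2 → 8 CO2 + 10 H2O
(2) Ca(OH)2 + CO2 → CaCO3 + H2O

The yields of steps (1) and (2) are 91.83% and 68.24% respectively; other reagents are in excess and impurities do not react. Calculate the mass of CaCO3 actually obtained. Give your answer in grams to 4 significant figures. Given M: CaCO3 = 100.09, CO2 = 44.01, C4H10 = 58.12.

Pure C4H10 = 281.6 × 0.8403 = 236.63 g.
n(C4H10) = 236.63 / 58.12 = 4.0714 mol.
Step 1 (C4H10:CO2 = 2:8): theoretical n(CO2) = 16.286 mol; at 91.83% yield, n(CO2) = 14.955 mol.
Step 2 (CO2:CaCO3 = 1:1): theoretical n(CaCO3) = 14.955 mol, so theoretical mass = 14.955 × 100.09 = 1496.8 g.
At 68.24% yield, actual mass of CaCO3 = 1496.8 × 0.6824 = 1021.4 g.

1021 g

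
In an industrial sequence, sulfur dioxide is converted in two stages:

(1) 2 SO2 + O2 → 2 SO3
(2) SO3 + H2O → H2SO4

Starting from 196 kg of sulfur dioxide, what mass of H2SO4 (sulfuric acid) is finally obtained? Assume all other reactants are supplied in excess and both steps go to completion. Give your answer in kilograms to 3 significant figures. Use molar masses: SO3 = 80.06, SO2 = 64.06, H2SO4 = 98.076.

300 kg

196 kg = 196000 g.
n(SO2) = 196000 / 64.06 = 3060 mol.
Step 1 gives a 2:2 ratio of SO2 to SO3, so n(SO3) = 3060 mol.
In step 2 the SO3:H2SO4 ratio is 1:1, so n(H2SO4) = 3060 mol.
Mass of H2SO4 = 3060 × 98.076 = 300100 g = 300 kg.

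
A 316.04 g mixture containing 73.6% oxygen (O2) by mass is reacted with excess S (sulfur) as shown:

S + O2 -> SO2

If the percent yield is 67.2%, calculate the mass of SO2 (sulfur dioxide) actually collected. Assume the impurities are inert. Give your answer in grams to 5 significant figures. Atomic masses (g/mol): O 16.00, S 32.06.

Pure O2 available = 316.04 g × 0.736 = 232.605 g.
M(O2) = 2(16.00) = 32.00 g/mol.
M(SO2) = 32.06 + 2(16.00) = 64.06 g/mol.
n(O2) = 232.605 g / 32.00 g/mol = 7.26892 mol.
From the equation the O2:SO2 mole ratio is 1:1, so n(SO2) = 7.26892 × 1/1 = 7.26892 mol.
Mass of SO2 = 7.26892 mol × 64.06 g/mol = 465.647 g.
Actual mass collected = 465.647 g × 0.672 = 312.915 g.

312.91 g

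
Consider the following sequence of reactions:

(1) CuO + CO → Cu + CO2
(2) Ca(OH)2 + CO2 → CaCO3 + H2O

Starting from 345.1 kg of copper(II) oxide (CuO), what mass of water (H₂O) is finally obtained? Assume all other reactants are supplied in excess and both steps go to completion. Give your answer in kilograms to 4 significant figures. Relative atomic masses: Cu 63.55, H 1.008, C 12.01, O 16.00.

78.16 kg

M(CuO) = 63.55 + 16.00 = 79.55 g/mol.
M(H2O) = 2(1.008) + 16.00 = 18.016 g/mol.
345.1 kg = 345100 g.
n(CuO) = 345100 / 79.55 = 4338.2 mol.
Step 1 gives a 1:1 ratio of CuO to CO2, so n(CO2) = 4338.2 mol.
In step 2 the CO2:H2O ratio is 1:1, so n(H2O) = 4338.2 mol.
Mass of H2O = 4338.2 × 18.016 = 78156 g = 78.16 kg.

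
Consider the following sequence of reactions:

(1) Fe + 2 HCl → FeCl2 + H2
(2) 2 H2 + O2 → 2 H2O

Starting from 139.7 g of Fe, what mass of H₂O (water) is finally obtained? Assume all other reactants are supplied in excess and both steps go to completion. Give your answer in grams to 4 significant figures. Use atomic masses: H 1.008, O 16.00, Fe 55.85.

45.06 g

M(Fe) = 55.85 g/mol.
M(H2O) = 2(1.008) + 16.00 = 18.016 g/mol.
n(Fe) = 139.70 / 55.85 = 2.5013 mol.
Step 1 gives a 1:1 ratio of Fe to H2, so n(H2) = 2.5013 mol.
In step 2 the H2:H2O ratio is 2:2, so n(H2O) = 2.5013 mol.
Mass of H2O = 2.5013 × 18.016 = 45.064 g.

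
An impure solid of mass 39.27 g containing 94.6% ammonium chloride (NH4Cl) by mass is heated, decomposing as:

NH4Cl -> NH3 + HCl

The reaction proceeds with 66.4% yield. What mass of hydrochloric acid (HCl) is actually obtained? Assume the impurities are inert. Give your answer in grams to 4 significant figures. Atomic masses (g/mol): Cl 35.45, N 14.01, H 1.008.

Pure NH4Cl available = 39.27 g × 0.946 = 37.149 g.
M(NH4Cl) = 14.01 + 4(1.008) + 35.45 = 53.492 g/mol.
M(HCl) = 1.008 + 35.45 = 36.458 g/mol.
n(NH4Cl) = 37.149 g / 53.492 g/mol = 0.69449 mol.
From the equation the NH4Cl:HCl mole ratio is 1:1, so n(HCl) = 0.69449 × 1/1 = 0.69449 mol.
Mass of HCl = 0.69449 mol × 36.458 g/mol = 25.320 g.
Actual mass collected = 25.320 g × 0.664 = 16.812 g.

16.81 g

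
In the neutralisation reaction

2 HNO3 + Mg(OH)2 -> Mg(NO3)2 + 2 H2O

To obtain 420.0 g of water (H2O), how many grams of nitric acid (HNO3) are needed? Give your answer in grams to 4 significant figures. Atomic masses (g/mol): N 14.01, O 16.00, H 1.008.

M(H2O) = 2(1.008) + 16.00 = 18.016 g/mol.
M(HNO3) = 1.008 + 14.01 + 3(16.00) = 63.018 g/mol.
n(H2O) = 420.00 g / 18.016 g/mol = 23.313 mol.
From the equation the H2O:HNO3 mole ratio is 2:2, so n(HNO3) = 23.313 × 2/2 = 23.313 mol.
Mass of HNO3 = 23.313 mol × 63.018 g/mol = 1469.1 g.

1469 g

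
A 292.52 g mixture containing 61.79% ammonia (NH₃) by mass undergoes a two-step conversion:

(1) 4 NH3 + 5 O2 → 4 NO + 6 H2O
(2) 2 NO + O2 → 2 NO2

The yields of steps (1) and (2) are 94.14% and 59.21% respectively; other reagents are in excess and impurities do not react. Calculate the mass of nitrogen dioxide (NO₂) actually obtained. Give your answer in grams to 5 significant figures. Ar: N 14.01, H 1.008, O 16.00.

272.13 g

Pure NH3 = 292.52 × 0.6179 = 180.748 g.
M(NH3) = 14.01 + 3(1.008) = 17.034 g/mol.
M(NO2) = 14.01 + 2(16.00) = 46.01 g/mol.
n(NH3) = 180.748 / 17.034 = 10.6110 mol.
Step 1 (NH3:NO = 4:4): theoretical n(NO) = 10.6110 mol; at 94.14% yield, n(NO) = 9.98921 mol.
Step 2 (NO:NO2 = 2:2): theoretical n(NO2) = 9.98921 mol, so theoretical mass = 9.98921 × 46.01 = 459.604 g.
At 59.21% yield, actual mass of NO2 = 459.604 × 0.5921 = 272.131 g.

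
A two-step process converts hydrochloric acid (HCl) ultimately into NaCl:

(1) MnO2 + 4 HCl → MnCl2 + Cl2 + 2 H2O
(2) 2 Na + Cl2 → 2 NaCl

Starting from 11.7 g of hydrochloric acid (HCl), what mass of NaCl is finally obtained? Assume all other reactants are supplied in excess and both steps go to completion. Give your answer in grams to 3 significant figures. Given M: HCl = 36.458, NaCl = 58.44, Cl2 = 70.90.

n(HCl) = 11.70 / 36.458 = 0.3209 mol.
Step 1 gives a 4:1 ratio of HCl to Cl2, so n(Cl2) = 0.08023 mol.
In step 2 the Cl2:NaCl ratio is 1:2, so n(NaCl) = 0.1605 mol.
Mass of NaCl = 0.1605 × 58.44 = 9.377 g.

9.38 g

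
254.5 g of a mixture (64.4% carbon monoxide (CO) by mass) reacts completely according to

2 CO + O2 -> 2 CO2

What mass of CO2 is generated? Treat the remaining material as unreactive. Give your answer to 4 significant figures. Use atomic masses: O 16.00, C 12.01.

257.5 g

Mass of pure CO = 254.5 g × 0.644 = 163.90 g.
M(CO) = 12.01 + 16.00 = 28.01 g/mol.
M(CO2) = 12.01 + 2(16.00) = 44.01 g/mol.
n(CO) = 163.90 g / 28.01 g/mol = 5.8514 mol.
From the equation the CO:CO2 mole ratio is 2:2, so n(CO2) = 5.8514 × 2/2 = 5.8514 mol.
Mass of CO2 = 5.8514 mol × 44.01 g/mol = 257.52 g.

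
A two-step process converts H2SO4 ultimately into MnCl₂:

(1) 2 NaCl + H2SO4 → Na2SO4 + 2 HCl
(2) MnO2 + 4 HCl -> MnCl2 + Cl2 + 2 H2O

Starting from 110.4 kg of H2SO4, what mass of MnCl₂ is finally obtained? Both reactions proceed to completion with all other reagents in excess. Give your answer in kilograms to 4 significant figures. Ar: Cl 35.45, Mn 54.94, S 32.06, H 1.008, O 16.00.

70.83 kg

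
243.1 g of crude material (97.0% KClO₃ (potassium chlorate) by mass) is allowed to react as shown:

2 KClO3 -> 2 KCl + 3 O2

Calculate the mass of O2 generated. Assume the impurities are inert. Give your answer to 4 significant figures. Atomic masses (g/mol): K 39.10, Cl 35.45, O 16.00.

92.36 g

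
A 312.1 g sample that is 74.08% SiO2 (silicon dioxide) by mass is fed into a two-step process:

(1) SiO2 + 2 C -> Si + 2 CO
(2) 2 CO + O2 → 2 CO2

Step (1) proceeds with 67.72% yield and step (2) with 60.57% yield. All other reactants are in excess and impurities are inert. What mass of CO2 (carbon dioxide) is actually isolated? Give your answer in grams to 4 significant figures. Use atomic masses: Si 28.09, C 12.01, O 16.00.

138.9 g

Pure SiO2 = 312.1 × 0.7408 = 231.20 g.
M(SiO2) = 28.09 + 2(16.00) = 60.09 g/mol.
M(CO2) = 12.01 + 2(16.00) = 44.01 g/mol.
n(SiO2) = 231.20 / 60.09 = 3.8476 mol.
Step 1 (SiO2:CO = 1:2): theoretical n(CO) = 7.6952 mol; at 67.72% yield, n(CO) = 5.2112 mol.
Step 2 (CO:CO2 = 2:2): theoretical n(CO2) = 5.2112 mol, so theoretical mass = 5.2112 × 44.01 = 229.35 g.
At 60.57% yield, actual mass of CO2 = 229.35 × 0.6057 = 138.91 g.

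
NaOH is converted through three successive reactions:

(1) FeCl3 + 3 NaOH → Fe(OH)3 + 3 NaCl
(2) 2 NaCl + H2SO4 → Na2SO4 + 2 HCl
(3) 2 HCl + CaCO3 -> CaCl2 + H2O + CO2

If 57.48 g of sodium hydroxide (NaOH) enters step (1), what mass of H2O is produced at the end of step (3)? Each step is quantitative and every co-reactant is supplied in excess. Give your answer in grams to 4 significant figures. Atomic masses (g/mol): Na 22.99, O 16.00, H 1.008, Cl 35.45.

12.95 g

M(NaOH) = 22.99 + 16.00 + 1.008 = 39.998 g/mol.
M(H2O) = 2(1.008) + 16.00 = 18.016 g/mol.
n(NaOH) = 57.48 / 39.998 = 1.4371 mol.
Reaction (1): NaOH→NaCl ratio 3:3 ⇒ n(NaCl) = 1.4371 mol.
Reaction (2): NaCl→HCl ratio 2:2 ⇒ n(HCl) = 1.4371 mol.
Reaction (3): HCl→H2O ratio 2:1 ⇒ n(H2O) = 0.71854 mol.
Mass of H2O = 0.71854 × 18.016 = 12.945 g.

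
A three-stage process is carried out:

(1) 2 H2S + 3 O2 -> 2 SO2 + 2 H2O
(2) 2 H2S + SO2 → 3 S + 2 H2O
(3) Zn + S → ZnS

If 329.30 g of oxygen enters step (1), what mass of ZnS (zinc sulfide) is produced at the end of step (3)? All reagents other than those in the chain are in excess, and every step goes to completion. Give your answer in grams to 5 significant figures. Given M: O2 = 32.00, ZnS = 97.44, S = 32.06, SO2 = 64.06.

n(O2) = 329.30 / 32.00 = 10.2906 mol.
Reaction (1): O2→SO2 ratio 3:2 ⇒ n(SO2) = 6.86042 mol.
Reaction (2): SO2→S ratio 1:3 ⇒ n(S) = 20.5813 mol.
Reaction (3): S→ZnS ratio 1:1 ⇒ n(ZnS) = 20.5813 mol.
Mass of ZnS = 20.5813 × 97.44 = 2005.44 g.

2005.4 g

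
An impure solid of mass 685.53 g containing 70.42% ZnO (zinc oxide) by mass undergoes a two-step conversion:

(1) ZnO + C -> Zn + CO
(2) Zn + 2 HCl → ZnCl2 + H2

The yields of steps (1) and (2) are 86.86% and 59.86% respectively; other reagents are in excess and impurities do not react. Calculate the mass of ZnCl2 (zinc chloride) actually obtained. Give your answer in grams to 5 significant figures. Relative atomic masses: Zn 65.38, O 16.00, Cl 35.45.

420.33 g

Pure ZnO = 685.53 × 0.7042 = 482.750 g.
M(ZnO) = 65.38 + 16.00 = 81.38 g/mol.
M(ZnCl2) = 65.38 + 2(35.45) = 136.28 g/mol.
n(ZnO) = 482.750 / 81.38 = 5.93205 mol.
Step 1 (ZnO:Zn = 1:1): theoretical n(Zn) = 5.93205 mol; at 86.86% yield, n(Zn) = 5.15258 mol.
Step 2 (Zn:ZnCl2 = 1:1): theoretical n(ZnCl2) = 5.15258 mol, so theoretical mass = 5.15258 × 136.28 = 702.193 g.
At 59.86% yield, actual mass of ZnCl2 = 702.193 × 0.5986 = 420.333 g.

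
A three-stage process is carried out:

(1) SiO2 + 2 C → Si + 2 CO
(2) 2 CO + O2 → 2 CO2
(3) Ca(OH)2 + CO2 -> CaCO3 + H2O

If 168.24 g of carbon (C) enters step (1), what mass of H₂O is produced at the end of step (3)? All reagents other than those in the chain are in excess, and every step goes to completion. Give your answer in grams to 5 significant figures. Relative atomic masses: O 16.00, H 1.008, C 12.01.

252.37 g

M(C) = 12.01 g/mol.
M(H2O) = 2(1.008) + 16.00 = 18.016 g/mol.
n(C) = 168.24 / 12.01 = 14.0083 mol.
Reaction (1): C→CO ratio 2:2 ⇒ n(CO) = 14.0083 mol.
Reaction (2): CO→CO2 ratio 2:2 ⇒ n(CO2) = 14.0083 mol.
Reaction (3): CO2→H2O ratio 1:1 ⇒ n(H2O) = 14.0083 mol.
Mass of H2O = 14.0083 × 18.016 = 252.374 g.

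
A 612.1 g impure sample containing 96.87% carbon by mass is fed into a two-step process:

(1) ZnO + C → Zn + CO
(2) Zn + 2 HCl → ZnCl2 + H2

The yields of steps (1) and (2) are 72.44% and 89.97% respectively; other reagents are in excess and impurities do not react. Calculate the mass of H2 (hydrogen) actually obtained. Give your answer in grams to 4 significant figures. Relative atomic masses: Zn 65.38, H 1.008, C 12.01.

64.87 g

Pure C = 612.1 × 0.9687 = 592.94 g.
M(C) = 12.01 g/mol.
M(H2) = 2(1.008) = 2.016 g/mol.
n(C) = 592.94 / 12.01 = 49.371 mol.
Step 1 (C:Zn = 1:1): theoretical n(Zn) = 49.371 mol; at 72.44% yield, n(Zn) = 35.764 mol.
Step 2 (Zn:H2 = 1:1): theoretical n(H2) = 35.764 mol, so theoretical mass = 35.764 × 2.016 = 72.100 g.
At 89.97% yield, actual mass of H2 = 72.100 × 0.8997 = 64.869 g.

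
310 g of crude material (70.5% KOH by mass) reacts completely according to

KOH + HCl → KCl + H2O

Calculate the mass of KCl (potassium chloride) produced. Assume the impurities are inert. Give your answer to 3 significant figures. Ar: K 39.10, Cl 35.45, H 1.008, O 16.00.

290 g

Mass of pure KOH = 310 g × 0.705 = 218.6 g.
M(KOH) = 39.10 + 16.00 + 1.008 = 56.108 g/mol.
M(KCl) = 39.10 + 35.45 = 74.55 g/mol.
n(KOH) = 218.6 g / 56.108 g/mol = 3.895 mol.
From the equation the KOH:KCl mole ratio is 1:1, so n(KCl) = 3.895 × 1/1 = 3.895 mol.
Mass of KCl = 3.895 mol × 74.55 g/mol = 290.4 g.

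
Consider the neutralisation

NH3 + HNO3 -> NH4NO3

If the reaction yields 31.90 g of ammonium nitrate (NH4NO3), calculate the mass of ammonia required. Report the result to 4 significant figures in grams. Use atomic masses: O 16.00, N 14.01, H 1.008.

6.788 g

M(NH4NO3) = 2(14.01) + 4(1.008) + 3(16.00) = 80.052 g/mol.
M(NH3) = 14.01 + 3(1.008) = 17.034 g/mol.
n(NH4NO3) = 31.900 g / 80.052 g/mol = 0.39849 mol.
From the equation the NH4NO3:NH3 mole ratio is 1:1, so n(NH3) = 0.39849 × 1/1 = 0.39849 mol.
Mass of NH3 = 0.39849 mol × 17.034 g/mol = 6.7879 g.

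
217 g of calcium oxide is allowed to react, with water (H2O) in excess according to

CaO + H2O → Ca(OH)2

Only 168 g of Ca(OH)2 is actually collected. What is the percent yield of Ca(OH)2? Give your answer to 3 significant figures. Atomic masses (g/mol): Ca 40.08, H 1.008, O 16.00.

M(CaO) = 40.08 + 16.00 = 56.08 g/mol.
M(Ca(OH)2) = 40.08 + 2(16.00) + 2(1.008) = 74.096 g/mol.
n(CaO) = 217.0 g / 56.08 g/mol = 3.869 mol.
From the equation the CaO:Ca(OH)2 mole ratio is 1:1, so n(Ca(OH)2) = 3.869 × 1/1 = 3.869 mol.
Mass of Ca(OH)2 = 3.869 mol × 74.096 g/mol = 286.7 g.
This is the theoretical yield. Percent yield = 168 g / 286.7 g × 100% = 58.60%.

58.6 %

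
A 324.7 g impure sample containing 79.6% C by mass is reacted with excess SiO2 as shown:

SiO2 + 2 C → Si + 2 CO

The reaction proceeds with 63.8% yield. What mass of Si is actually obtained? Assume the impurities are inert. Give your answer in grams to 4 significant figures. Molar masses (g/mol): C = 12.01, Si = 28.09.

192.8 g

Pure C available = 324.7 g × 0.796 = 258.46 g.
n(C) = 258.46 g / 12.01 g/mol = 21.520 mol.
From the equation the C:Si mole ratio is 2:1, so n(Si) = 21.520 × 1/2 = 10.760 mol.
Mass of Si = 10.760 mol × 28.09 g/mol = 302.26 g.
Actual mass collected = 302.26 g × 0.638 = 192.84 g.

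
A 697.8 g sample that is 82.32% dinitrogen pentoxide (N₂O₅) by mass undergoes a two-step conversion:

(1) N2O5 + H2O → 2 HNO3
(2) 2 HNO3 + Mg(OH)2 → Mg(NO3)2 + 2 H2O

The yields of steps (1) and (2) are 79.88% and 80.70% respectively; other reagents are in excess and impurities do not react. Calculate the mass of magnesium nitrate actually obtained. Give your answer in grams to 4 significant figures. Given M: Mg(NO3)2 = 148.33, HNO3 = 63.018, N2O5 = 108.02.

508.5 g

Pure N2O5 = 697.8 × 0.8232 = 574.43 g.
n(N2O5) = 574.43 / 108.02 = 5.3178 mol.
Step 1 (N2O5:HNO3 = 1:2): theoretical n(HNO3) = 10.636 mol; at 79.88% yield, n(HNO3) = 8.4957 mol.
Step 2 (HNO3:Mg(NO3)2 = 2:1): theoretical n(Mg(NO3)2) = 4.2479 mol, so theoretical mass = 4.2479 × 148.33 = 630.09 g.
At 80.70% yield, actual mass of Mg(NO3)2 = 630.09 × 0.8070 = 508.48 g.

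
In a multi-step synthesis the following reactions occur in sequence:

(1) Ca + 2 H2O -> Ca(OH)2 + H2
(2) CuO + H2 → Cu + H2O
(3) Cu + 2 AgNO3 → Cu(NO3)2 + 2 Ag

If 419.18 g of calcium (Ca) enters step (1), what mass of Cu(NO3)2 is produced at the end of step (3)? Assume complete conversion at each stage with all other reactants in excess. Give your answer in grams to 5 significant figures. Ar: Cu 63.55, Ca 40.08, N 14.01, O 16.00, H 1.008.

M(Ca) = 40.08 g/mol.
M(Cu(NO3)2) = 63.55 + 2(14.01) + 6(16.00) = 187.57 g/mol.
n(Ca) = 419.18 / 40.08 = 10.4586 mol.
Reaction (1): Ca→H2 ratio 1:1 ⇒ n(H2) = 10.4586 mol.
Reaction (2): H2→Cu ratio 1:1 ⇒ n(Cu) = 10.4586 mol.
Reaction (3): Cu→Cu(NO3)2 ratio 1:1 ⇒ n(Cu(NO3)2) = 10.4586 mol.
Mass of Cu(NO3)2 = 10.4586 × 187.57 = 1961.72 g.

1961.7 g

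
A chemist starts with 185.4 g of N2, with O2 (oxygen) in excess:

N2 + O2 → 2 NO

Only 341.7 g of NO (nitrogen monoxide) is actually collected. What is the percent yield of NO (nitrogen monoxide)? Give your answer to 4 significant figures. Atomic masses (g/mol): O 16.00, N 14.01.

86.04 %

M(N2) = 2(14.01) = 28.02 g/mol.
M(NO) = 14.01 + 16.00 = 30.01 g/mol.
n(N2) = 185.40 g / 28.02 g/mol = 6.6167 mol.
From the equation the N2:NO mole ratio is 1:2, so n(NO) = 6.6167 × 2/1 = 13.233 mol.
Mass of NO = 13.233 mol × 30.01 g/mol = 397.13 g.
This is the theoretical yield. Percent yield = 341.7 g / 397.13 g × 100% = 86.041%.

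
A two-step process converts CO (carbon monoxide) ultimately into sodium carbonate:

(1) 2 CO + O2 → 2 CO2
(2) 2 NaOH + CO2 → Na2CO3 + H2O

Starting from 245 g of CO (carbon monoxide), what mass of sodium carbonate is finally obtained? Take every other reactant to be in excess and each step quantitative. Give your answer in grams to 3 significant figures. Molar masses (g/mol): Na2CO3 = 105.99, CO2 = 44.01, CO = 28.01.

n(CO) = 245.0 / 28.01 = 8.747 mol.
Step 1 gives a 2:2 ratio of CO to CO2, so n(CO2) = 8.747 mol.
In step 2 the CO2:Na2CO3 ratio is 1:1, so n(Na2CO3) = 8.747 mol.
Mass of Na2CO3 = 8.747 × 105.99 = 927.1 g.

927 g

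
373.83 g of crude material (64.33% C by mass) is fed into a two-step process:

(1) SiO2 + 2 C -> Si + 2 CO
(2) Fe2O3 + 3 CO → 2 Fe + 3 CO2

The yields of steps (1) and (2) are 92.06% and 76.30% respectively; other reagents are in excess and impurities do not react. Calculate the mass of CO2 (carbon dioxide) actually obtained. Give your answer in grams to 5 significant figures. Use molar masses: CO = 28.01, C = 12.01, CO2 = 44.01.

Pure C = 373.83 × 0.6433 = 240.485 g.
n(C) = 240.485 / 12.01 = 20.0237 mol.
Step 1 (C:CO = 2:2): theoretical n(CO) = 20.0237 mol; at 92.06% yield, n(CO) = 18.4338 mol.
Step 2 (CO:CO2 = 3:3): theoretical n(CO2) = 18.4338 mol, so theoretical mass = 18.4338 × 44.01 = 811.273 g.
At 76.30% yield, actual mass of CO2 = 811.273 × 0.7630 = 619.001 g.

619.00 g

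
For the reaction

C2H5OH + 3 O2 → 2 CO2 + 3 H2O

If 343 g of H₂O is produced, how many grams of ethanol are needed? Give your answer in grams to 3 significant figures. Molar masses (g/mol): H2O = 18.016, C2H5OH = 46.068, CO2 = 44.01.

n(H2O) = 343.0 g / 18.016 g/mol = 19.04 mol.
From the equation the H2O:C2H5OH mole ratio is 3:1, so n(C2H5OH) = 19.04 × 1/3 = 6.346 mol.
Mass of C2H5OH = 6.346 mol × 46.068 g/mol = 292.4 g.

292 g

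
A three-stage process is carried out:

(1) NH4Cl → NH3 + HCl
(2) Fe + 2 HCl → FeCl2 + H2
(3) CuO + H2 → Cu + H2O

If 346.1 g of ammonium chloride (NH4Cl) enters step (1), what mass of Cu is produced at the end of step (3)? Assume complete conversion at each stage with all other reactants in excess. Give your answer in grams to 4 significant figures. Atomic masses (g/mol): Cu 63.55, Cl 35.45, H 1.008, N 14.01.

205.6 g

M(NH4Cl) = 14.01 + 4(1.008) + 35.45 = 53.492 g/mol.
M(Cu) = 63.55 g/mol.
n(NH4Cl) = 346.1 / 53.492 = 6.4701 mol.
Reaction (1): NH4Cl→HCl ratio 1:1 ⇒ n(HCl) = 6.4701 mol.
Reaction (2): HCl→H2 ratio 2:1 ⇒ n(H2) = 3.2351 mol.
Reaction (3): H2→Cu ratio 1:1 ⇒ n(Cu) = 3.2351 mol.
Mass of Cu = 3.2351 × 63.55 = 205.59 g.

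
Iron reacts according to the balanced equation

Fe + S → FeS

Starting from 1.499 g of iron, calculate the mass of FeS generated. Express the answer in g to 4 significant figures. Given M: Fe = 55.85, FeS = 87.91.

2.359 g

n(Fe) = 1.4990 g / 55.85 g/mol = 0.026840 mol.
From the equation the Fe:FeS mole ratio is 1:1, so n(FeS) = 0.026840 × 1/1 = 0.026840 mol.
Mass of FeS = 0.026840 mol × 87.91 g/mol = 2.3595 g.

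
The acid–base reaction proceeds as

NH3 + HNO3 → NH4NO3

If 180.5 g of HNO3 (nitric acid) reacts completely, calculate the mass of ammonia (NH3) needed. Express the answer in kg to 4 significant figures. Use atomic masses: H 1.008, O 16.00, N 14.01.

M(HNO3) = 1.008 + 14.01 + 3(16.00) = 63.018 g/mol.
M(NH3) = 14.01 + 3(1.008) = 17.034 g/mol.
n(HNO3) = 180.50 g / 63.018 g/mol = 2.8643 mol.
From the equation the HNO3:NH3 mole ratio is 1:1, so n(NH3) = 2.8643 × 1/1 = 2.8643 mol.
Mass of NH3 = 2.8643 mol × 17.034 g/mol = 48.790 g.
Converting to kg: 48.790 g = 0.04879 kg.

0.04879 kg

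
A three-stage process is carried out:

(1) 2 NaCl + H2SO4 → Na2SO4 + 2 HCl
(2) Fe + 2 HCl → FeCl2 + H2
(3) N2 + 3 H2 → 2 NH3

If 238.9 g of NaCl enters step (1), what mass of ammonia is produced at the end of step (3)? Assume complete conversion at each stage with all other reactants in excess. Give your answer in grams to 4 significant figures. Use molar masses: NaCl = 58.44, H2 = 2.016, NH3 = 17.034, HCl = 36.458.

n(NaCl) = 238.9 / 58.44 = 4.0880 mol.
Reaction (1): NaCl→HCl ratio 2:2 ⇒ n(HCl) = 4.0880 mol.
Reaction (2): HCl→H2 ratio 2:1 ⇒ n(H2) = 2.0440 mol.
Reaction (3): H2→NH3 ratio 3:2 ⇒ n(NH3) = 1.3627 mol.
Mass of NH3 = 1.3627 × 17.034 = 23.211 g.

23.21 g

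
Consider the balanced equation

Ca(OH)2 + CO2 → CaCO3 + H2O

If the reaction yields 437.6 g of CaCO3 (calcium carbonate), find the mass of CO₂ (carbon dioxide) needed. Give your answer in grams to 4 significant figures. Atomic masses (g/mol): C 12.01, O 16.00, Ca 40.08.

192.4 g

M(CaCO3) = 40.08 + 12.01 + 3(16.00) = 100.09 g/mol.
M(CO2) = 12.01 + 2(16.00) = 44.01 g/mol.
n(CaCO3) = 437.60 g / 100.09 g/mol = 4.3721 mol.
From the equation the CaCO3:CO2 mole ratio is 1:1, so n(CO2) = 4.3721 × 1/1 = 4.3721 mol.
Mass of CO2 = 4.3721 mol × 44.01 g/mol = 192.41 g.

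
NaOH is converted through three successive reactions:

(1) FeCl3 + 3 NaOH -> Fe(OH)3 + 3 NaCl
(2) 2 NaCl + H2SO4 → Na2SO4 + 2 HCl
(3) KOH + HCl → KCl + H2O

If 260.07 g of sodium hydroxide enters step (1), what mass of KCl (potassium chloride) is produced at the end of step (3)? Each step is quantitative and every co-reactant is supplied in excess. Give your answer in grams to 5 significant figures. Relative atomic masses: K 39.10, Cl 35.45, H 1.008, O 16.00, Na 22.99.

M(NaOH) = 22.99 + 16.00 + 1.008 = 39.998 g/mol.
M(KCl) = 39.10 + 35.45 = 74.55 g/mol.
n(NaOH) = 260.07 / 39.998 = 6.50208 mol.
Reaction (1): NaOH→NaCl ratio 3:3 ⇒ n(NaCl) = 6.50208 mol.
Reaction (2): NaCl→HCl ratio 2:2 ⇒ n(HCl) = 6.50208 mol.
Reaction (3): HCl→KCl ratio 1:1 ⇒ n(KCl) = 6.50208 mol.
Mass of KCl = 6.50208 × 74.55 = 484.730 g.

484.73 g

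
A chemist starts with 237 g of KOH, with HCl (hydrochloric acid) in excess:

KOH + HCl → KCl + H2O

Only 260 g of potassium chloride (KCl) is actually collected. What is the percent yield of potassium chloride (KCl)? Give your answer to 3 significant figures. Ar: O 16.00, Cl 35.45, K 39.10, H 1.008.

M(KOH) = 39.10 + 16.00 + 1.008 = 56.108 g/mol.
M(KCl) = 39.10 + 35.45 = 74.55 g/mol.
n(KOH) = 237.0 g / 56.108 g/mol = 4.224 mol.
From the equation the KOH:KCl mole ratio is 1:1, so n(KCl) = 4.224 × 1/1 = 4.224 mol.
Mass of KCl = 4.224 mol × 74.55 g/mol = 314.9 g.
This is the theoretical yield. Percent yield = 260 g / 314.9 g × 100% = 82.57%.

82.6 %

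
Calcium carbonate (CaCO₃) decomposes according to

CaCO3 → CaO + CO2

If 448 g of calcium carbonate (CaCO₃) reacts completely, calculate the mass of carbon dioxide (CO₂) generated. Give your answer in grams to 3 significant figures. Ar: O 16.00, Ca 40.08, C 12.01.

197 g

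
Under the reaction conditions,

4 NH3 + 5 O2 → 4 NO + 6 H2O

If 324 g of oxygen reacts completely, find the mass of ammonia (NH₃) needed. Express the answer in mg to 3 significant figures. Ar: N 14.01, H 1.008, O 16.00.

138000 mg

M(O2) = 2(16.00) = 32.00 g/mol.
M(NH3) = 14.01 + 3(1.008) = 17.034 g/mol.
n(O2) = 324.0 g / 32.00 g/mol = 10.12 mol.
From the equation the O2:NH3 mole ratio is 5:4, so n(NH3) = 10.12 × 4/5 = 8.100 mol.
Mass of NH3 = 8.100 mol × 17.034 g/mol = 138.0 g.
Converting to mg: 138.0 g = 138000 mg.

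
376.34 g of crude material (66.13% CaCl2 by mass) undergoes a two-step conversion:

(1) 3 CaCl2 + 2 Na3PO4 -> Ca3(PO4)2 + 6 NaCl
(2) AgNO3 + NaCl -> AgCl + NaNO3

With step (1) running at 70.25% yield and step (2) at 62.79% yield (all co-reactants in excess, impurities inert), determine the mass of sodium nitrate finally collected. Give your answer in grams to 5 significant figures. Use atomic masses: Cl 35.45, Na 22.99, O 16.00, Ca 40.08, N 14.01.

168.16 g

Pure CaCl2 = 376.34 × 0.6613 = 248.874 g.
M(CaCl2) = 40.08 + 2(35.45) = 110.98 g/mol.
M(NaNO3) = 22.99 + 14.01 + 3(16.00) = 85.00 g/mol.
n(CaCl2) = 248.874 / 110.98 = 2.24251 mol.
Step 1 (CaCl2:NaCl = 3:6): theoretical n(NaCl) = 4.48502 mol; at 70.25% yield, n(NaCl) = 3.15073 mol.
Step 2 (NaCl:NaNO3 = 1:1): theoretical n(NaNO3) = 3.15073 mol, so theoretical mass = 3.15073 × 85.00 = 267.812 g.
At 62.79% yield, actual mass of NaNO3 = 267.812 × 0.6279 = 168.159 g.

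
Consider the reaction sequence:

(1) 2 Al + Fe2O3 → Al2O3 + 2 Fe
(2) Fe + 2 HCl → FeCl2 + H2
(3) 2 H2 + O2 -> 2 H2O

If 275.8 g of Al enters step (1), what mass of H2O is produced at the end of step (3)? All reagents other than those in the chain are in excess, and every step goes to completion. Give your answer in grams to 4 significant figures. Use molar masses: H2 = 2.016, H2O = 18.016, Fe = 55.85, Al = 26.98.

n(Al) = 275.8 / 26.98 = 10.222 mol.
Reaction (1): Al→Fe ratio 2:2 ⇒ n(Fe) = 10.222 mol.
Reaction (2): Fe→H2 ratio 1:1 ⇒ n(H2) = 10.222 mol.
Reaction (3): H2→H2O ratio 2:2 ⇒ n(H2O) = 10.222 mol.
Mass of H2O = 10.222 × 18.016 = 184.17 g.

184.2 g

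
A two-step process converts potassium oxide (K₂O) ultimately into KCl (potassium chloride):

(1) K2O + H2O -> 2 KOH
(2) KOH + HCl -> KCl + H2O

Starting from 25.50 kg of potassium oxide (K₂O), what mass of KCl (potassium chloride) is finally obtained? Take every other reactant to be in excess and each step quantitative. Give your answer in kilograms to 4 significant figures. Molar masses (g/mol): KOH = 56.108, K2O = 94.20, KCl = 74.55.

25.50 kg = 25500 g.
n(K2O) = 25500 / 94.20 = 270.70 mol.
Step 1 gives a 1:2 ratio of K2O to KOH, so n(KOH) = 541.40 mol.
In step 2 the KOH:KCl ratio is 1:1, so n(KCl) = 541.40 mol.
Mass of KCl = 541.40 × 74.55 = 40361 g = 40.36 kg.

40.36 kg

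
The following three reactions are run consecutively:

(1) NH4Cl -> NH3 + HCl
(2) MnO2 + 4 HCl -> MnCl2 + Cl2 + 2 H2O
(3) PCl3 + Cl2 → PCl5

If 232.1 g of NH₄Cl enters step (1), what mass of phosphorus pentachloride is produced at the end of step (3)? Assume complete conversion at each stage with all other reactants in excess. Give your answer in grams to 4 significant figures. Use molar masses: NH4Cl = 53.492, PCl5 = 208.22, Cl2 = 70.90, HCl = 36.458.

n(NH4Cl) = 232.1 / 53.492 = 4.3390 mol.
Reaction (1): NH4Cl→HCl ratio 1:1 ⇒ n(HCl) = 4.3390 mol.
Reaction (2): HCl→Cl2 ratio 4:1 ⇒ n(Cl2) = 1.0847 mol.
Reaction (3): Cl2→PCl5 ratio 1:1 ⇒ n(PCl5) = 1.0847 mol.
Mass of PCl5 = 1.0847 × 208.22 = 225.86 g.

225.9 g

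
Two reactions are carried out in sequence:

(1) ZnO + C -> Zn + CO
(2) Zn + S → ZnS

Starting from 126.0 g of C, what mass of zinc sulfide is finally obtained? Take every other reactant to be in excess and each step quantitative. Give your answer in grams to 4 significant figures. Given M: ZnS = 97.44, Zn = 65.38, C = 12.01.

1022 g

n(C) = 126.00 / 12.01 = 10.491 mol.
Step 1 gives a 1:1 ratio of C to Zn, so n(Zn) = 10.491 mol.
In step 2 the Zn:ZnS ratio is 1:1, so n(ZnS) = 10.491 mol.
Mass of ZnS = 10.491 × 97.44 = 1022.3 g.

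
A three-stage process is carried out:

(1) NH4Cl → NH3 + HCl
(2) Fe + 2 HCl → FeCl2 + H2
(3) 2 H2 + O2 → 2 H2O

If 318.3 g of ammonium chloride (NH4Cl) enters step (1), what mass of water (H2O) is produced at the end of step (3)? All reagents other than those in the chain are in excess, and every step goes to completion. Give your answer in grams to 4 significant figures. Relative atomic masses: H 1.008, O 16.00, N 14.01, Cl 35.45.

53.60 g

M(NH4Cl) = 14.01 + 4(1.008) + 35.45 = 53.492 g/mol.
M(H2O) = 2(1.008) + 16.00 = 18.016 g/mol.
n(NH4Cl) = 318.3 / 53.492 = 5.9504 mol.
Reaction (1): NH4Cl→HCl ratio 1:1 ⇒ n(HCl) = 5.9504 mol.
Reaction (2): HCl→H2 ratio 2:1 ⇒ n(H2) = 2.9752 mol.
Reaction (3): H2→H2O ratio 2:2 ⇒ n(H2O) = 2.9752 mol.
Mass of H2O = 2.9752 × 18.016 = 53.601 g.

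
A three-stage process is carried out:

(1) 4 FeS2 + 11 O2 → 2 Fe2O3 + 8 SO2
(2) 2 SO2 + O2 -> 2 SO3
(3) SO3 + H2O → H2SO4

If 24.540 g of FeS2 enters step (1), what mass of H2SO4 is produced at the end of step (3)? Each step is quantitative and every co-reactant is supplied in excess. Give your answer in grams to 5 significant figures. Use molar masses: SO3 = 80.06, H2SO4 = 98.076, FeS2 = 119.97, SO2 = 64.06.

40.123 g

n(FeS2) = 24.540 / 119.97 = 0.204551 mol.
Reaction (1): FeS2→SO2 ratio 4:8 ⇒ n(SO2) = 0.409102 mol.
Reaction (2): SO2→SO3 ratio 2:2 ⇒ n(SO3) = 0.409102 mol.
Reaction (3): SO3→H2SO4 ratio 1:1 ⇒ n(H2SO4) = 0.409102 mol.
Mass of H2SO4 = 0.409102 × 98.076 = 40.1231 g.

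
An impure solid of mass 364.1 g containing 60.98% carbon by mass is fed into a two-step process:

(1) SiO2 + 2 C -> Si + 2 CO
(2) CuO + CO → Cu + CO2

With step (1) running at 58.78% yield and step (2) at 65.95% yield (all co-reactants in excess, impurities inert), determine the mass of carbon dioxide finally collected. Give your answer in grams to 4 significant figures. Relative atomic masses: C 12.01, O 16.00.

315.4 g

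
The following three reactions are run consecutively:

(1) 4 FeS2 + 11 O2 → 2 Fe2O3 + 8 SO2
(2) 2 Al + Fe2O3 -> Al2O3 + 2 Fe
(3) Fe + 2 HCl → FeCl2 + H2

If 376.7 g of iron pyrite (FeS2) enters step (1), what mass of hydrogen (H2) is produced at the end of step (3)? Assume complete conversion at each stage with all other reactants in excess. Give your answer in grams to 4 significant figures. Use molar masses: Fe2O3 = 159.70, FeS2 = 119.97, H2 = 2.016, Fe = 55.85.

n(FeS2) = 376.7 / 119.97 = 3.1400 mol.
Reaction (1): FeS2→Fe2O3 ratio 4:2 ⇒ n(Fe2O3) = 1.5700 mol.
Reaction (2): Fe2O3→Fe ratio 1:2 ⇒ n(Fe) = 3.1400 mol.
Reaction (3): Fe→H2 ratio 1:1 ⇒ n(H2) = 3.1400 mol.
Mass of H2 = 3.1400 × 2.016 = 6.3301 g.

6.330 g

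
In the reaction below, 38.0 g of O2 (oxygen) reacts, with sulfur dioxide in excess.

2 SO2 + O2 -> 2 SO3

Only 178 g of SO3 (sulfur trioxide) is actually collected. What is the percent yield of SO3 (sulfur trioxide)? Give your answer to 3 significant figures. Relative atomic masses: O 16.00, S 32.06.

M(O2) = 2(16.00) = 32.00 g/mol.
M(SO3) = 32.06 + 3(16.00) = 80.06 g/mol.
n(O2) = 38.00 g / 32.00 g/mol = 1.188 mol.
From the equation the O2:SO3 mole ratio is 1:2, so n(SO3) = 1.188 × 2/1 = 2.375 mol.
Mass of SO3 = 2.375 mol × 80.06 g/mol = 190.1 g.
This is the theoretical yield. Percent yield = 178 g / 190.1 g × 100% = 93.61%.

93.6 %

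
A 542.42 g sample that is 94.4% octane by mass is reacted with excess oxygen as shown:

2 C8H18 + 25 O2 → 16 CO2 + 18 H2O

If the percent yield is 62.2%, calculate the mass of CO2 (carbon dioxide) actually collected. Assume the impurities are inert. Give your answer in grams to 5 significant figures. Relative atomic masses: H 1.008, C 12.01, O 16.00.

981.71 g

Pure C8H18 available = 542.42 g × 0.944 = 512.044 g.
M(C8H18) = 8(12.01) + 18(1.008) = 114.224 g/mol.
M(CO2) = 12.01 + 2(16.00) = 44.01 g/mol.
n(C8H18) = 512.044 g / 114.224 g/mol = 4.48281 mol.
From the equation the C8H18:CO2 mole ratio is 2:16, so n(CO2) = 4.48281 × 16/2 = 35.8625 mol.
Mass of CO2 = 35.8625 mol × 44.01 g/mol = 1578.31 g.
Actual mass collected = 1578.31 g × 0.622 = 981.707 g.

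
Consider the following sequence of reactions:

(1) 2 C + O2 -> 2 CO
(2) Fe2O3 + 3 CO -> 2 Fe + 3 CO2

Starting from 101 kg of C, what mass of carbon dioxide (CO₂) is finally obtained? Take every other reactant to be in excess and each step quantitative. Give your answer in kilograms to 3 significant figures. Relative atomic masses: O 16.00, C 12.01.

370 kg

M(C) = 12.01 g/mol.
M(CO2) = 12.01 + 2(16.00) = 44.01 g/mol.
101 kg = 101000 g.
n(C) = 101000 / 12.01 = 8410 mol.
Step 1 gives a 2:2 ratio of C to CO, so n(CO) = 8410 mol.
In step 2 the CO:CO2 ratio is 3:3, so n(CO2) = 8410 mol.
Mass of CO2 = 8410 × 44.01 = 370100 g = 370 kg.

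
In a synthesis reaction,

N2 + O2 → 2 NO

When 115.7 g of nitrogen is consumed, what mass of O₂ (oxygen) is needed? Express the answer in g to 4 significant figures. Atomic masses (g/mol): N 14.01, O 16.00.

132.1 g

M(N2) = 2(14.01) = 28.02 g/mol.
M(O2) = 2(16.00) = 32.00 g/mol.
n(N2) = 115.70 g / 28.02 g/mol = 4.1292 mol.
From the equation the N2:O2 mole ratio is 1:1, so n(O2) = 4.1292 × 1/1 = 4.1292 mol.
Mass of O2 = 4.1292 mol × 32.00 g/mol = 132.13 g.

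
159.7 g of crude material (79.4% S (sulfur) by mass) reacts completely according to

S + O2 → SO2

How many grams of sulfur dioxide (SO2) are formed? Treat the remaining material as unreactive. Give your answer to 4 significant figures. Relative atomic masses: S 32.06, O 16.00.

253.4 g

Mass of pure S = 159.7 g × 0.794 = 126.80 g.
M(S) = 32.06 g/mol.
M(SO2) = 32.06 + 2(16.00) = 64.06 g/mol.
n(S) = 126.80 g / 32.06 g/mol = 3.9551 mol.
From the equation the S:SO2 mole ratio is 1:1, so n(SO2) = 3.9551 × 1/1 = 3.9551 mol.
Mass of SO2 = 3.9551 mol × 64.06 g/mol = 253.37 g.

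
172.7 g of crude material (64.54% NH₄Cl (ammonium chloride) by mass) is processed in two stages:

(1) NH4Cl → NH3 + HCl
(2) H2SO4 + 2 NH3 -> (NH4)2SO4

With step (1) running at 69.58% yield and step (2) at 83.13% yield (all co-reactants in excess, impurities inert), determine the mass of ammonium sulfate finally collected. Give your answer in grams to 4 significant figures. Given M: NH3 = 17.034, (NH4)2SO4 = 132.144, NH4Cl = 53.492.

79.63 g

Pure NH4Cl = 172.7 × 0.6454 = 111.46 g.
n(NH4Cl) = 111.46 / 53.492 = 2.0837 mol.
Step 1 (NH4Cl:NH3 = 1:1): theoretical n(NH3) = 2.0837 mol; at 69.58% yield, n(NH3) = 1.4498 mol.
Step 2 (NH3:(NH4)2SO4 = 2:1): theoretical n((NH4)2SO4) = 0.72491 mol, so theoretical mass = 0.72491 × 132.144 = 95.793 g.
At 83.13% yield, actual mass of (NH4)2SO4 = 95.793 × 0.8313 = 79.633 g.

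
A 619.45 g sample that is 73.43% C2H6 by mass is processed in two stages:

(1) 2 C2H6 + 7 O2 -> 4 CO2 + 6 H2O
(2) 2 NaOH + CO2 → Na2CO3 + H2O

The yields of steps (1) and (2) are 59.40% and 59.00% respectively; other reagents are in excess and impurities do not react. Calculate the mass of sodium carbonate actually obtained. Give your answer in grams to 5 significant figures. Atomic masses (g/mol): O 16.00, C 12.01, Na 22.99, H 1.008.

1123.9 g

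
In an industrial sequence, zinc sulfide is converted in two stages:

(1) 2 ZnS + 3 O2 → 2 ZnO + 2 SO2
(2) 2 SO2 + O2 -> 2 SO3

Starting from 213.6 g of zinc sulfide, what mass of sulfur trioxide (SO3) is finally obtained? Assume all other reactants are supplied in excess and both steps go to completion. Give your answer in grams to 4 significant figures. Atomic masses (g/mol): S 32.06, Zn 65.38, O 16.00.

M(ZnS) = 65.38 + 32.06 = 97.44 g/mol.
M(SO3) = 32.06 + 3(16.00) = 80.06 g/mol.
n(ZnS) = 213.60 / 97.44 = 2.1921 mol.
Step 1 gives a 2:2 ratio of ZnS to SO2, so n(SO2) = 2.1921 mol.
In step 2 the SO2:SO3 ratio is 2:2, so n(SO3) = 2.1921 mol.
Mass of SO3 = 2.1921 × 80.06 = 175.50 g.

175.5 g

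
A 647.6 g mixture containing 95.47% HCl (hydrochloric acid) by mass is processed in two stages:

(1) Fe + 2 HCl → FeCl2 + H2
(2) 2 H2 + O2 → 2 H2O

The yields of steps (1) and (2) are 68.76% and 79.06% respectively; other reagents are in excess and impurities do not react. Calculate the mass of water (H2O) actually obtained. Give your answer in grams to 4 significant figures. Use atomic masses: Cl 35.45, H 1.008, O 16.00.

83.04 g

Pure HCl = 647.6 × 0.9547 = 618.26 g.
M(HCl) = 1.008 + 35.45 = 36.458 g/mol.
M(H2O) = 2(1.008) + 16.00 = 18.016 g/mol.
n(HCl) = 618.26 / 36.458 = 16.958 mol.
Step 1 (HCl:H2 = 2:1): theoretical n(H2) = 8.4791 mol; at 68.76% yield, n(H2) = 5.8302 mol.
Step 2 (H2:H2O = 2:2): theoretical n(H2O) = 5.8302 mol, so theoretical mass = 5.8302 × 18.016 = 105.04 g.
At 79.06% yield, actual mass of H2O = 105.04 × 0.7906 = 83.043 g.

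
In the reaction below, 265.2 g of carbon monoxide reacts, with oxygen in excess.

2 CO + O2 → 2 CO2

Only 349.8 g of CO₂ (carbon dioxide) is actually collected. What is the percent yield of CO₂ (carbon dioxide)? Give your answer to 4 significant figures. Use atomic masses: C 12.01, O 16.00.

M(CO) = 12.01 + 16.00 = 28.01 g/mol.
M(CO2) = 12.01 + 2(16.00) = 44.01 g/mol.
n(CO) = 265.20 g / 28.01 g/mol = 9.4680 mol.
From the equation the CO:CO2 mole ratio is 2:2, so n(CO2) = 9.4680 × 2/2 = 9.4680 mol.
Mass of CO2 = 9.4680 mol × 44.01 g/mol = 416.69 g.
This is the theoretical yield. Percent yield = 349.8 g / 416.69 g × 100% = 83.948%.

83.95 %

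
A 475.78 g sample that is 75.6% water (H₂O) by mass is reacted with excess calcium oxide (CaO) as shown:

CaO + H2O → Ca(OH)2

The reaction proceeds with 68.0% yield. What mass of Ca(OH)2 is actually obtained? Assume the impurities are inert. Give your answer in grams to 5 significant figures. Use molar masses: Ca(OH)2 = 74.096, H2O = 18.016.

Pure H2O available = 475.78 g × 0.756 = 359.690 g.
n(H2O) = 359.690 g / 18.016 g/mol = 19.9650 mol.
From the equation the H2O:Ca(OH)2 mole ratio is 1:1, so n(Ca(OH)2) = 19.9650 × 1/1 = 19.9650 mol.
Mass of Ca(OH)2 = 19.9650 mol × 74.096 g/mol = 1479.33 g.
Actual mass collected = 1479.33 g × 0.680 = 1005.94 g.

1005.9 g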